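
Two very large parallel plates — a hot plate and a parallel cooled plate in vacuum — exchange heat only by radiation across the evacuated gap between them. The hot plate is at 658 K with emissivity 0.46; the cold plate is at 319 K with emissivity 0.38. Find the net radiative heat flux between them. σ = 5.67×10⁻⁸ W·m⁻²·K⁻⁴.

q ≈ 2640 W/m²

For two infinite grey parallel plates, q = σ(T₁⁴ − T₂⁴)/(1/ε₁ + 1/ε₂ − 1).
T₁⁴ − T₂⁴ = 1.875×10¹¹ − 1.036×10¹⁰ = 1.771×10¹¹ K⁴.
1/ε₁ + 1/ε₂ − 1 = 2.174 + 2.632 − 1 = 3.805.
q = 5.67×10⁻⁸ × 1.771×10¹¹ / 3.805.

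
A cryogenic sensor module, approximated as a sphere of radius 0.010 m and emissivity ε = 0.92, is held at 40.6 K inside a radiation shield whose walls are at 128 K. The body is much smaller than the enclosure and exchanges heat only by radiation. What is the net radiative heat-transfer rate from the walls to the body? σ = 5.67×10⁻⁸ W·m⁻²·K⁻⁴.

For a small grey body in a large enclosure: P_net = εσA(T_body⁴ − T_wall⁴).
A = 4πr² = 0.001257 m²; T_body⁴ − T_wall⁴ = 2.717×10⁶ − 2.684×10⁸ = -2.657×10⁸ K⁴.
|P_net| = 0.92·5.67×10⁻⁸·0.001257·2.657×10⁸.

P_net ≈ 0.0174 W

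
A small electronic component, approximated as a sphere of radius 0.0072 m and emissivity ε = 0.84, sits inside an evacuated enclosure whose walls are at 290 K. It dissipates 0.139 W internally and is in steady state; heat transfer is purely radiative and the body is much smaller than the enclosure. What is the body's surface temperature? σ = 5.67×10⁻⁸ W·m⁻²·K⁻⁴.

For a small grey body in a large enclosure, net radiated power = εσA(T⁴ − T_w⁴).
Steady state: P = εσA(T⁴ − T_w⁴) with A = 4πr² = 6.514×10⁻⁴ m².
T⁴ = P/(εσA) + T_w⁴ = 0.139/(0.84·5.67×10⁻⁸·6.514×10⁻⁴) + (290)⁴
    = 4.480×10⁹ + 7.073×10⁹ = 1.155×10¹⁰ K⁴.

T ≈ 328 K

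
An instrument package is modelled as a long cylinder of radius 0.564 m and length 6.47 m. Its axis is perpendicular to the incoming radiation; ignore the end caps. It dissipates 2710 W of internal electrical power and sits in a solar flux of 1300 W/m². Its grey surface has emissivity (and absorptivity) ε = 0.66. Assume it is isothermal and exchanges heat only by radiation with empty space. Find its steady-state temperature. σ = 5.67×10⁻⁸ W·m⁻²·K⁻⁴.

T ≈ 320 K

At steady state, absorbed solar power + internal power = radiated power.
Absorbed: α·S·A_cross = 0.66·1300·7.298 = 6262 W (cross-section 2rL).
Total input = 6262 + 2710 = 8972 W.
Radiated: εσ·A_surf·T⁴ with A_surf = 2πrL = 22.93 m².
T⁴ = 8972/(0.66·5.67×10⁻⁸·22.93) = 1.046×10¹⁰ K⁴.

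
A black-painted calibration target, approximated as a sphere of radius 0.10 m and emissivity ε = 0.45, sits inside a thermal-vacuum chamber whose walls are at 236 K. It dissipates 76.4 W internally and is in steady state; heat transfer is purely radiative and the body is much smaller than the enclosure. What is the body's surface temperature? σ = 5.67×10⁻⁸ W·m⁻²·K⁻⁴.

For a small grey body in a large enclosure, net radiated power = εσA(T⁴ − T_w⁴).
Steady state: P = εσA(T⁴ − T_w⁴) with A = 4πr² = 0.1257 m².
T⁴ = P/(εσA) + T_w⁴ = 76.4/(0.45·5.67×10⁻⁸·0.1257) + (236)⁴
    = 2.383×10¹⁰ + 3.102×10⁹ = 2.693×10¹⁰ K⁴.

T ≈ 405 K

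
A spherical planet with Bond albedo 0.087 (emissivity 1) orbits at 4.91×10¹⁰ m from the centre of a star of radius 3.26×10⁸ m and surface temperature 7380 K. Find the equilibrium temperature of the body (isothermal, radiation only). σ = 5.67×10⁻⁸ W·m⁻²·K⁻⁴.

The star's surface emits σT_*⁴; at distance d the flux is S = σT_*⁴(R_*/d)².
S = 5.67×10⁻⁸·(7380)⁴·(3.26×10⁸/4.91×10¹⁰)² = 7414 W/m².
For an isothermal sphere T⁴ = (1−a)S/(4σ) = 2.985×10¹⁰ K⁴.

T ≈ 416 K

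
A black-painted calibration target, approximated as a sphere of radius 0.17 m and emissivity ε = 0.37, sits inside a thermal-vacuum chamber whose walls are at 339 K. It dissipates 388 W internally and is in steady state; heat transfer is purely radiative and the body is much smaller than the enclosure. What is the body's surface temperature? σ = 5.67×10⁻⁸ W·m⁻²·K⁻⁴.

T ≈ 503 K

For a small grey body in a large enclosure, net radiated power = εσA(T⁴ − T_w⁴).
Steady state: P = εσA(T⁴ − T_w⁴) with A = 4πr² = 0.3632 m².
T⁴ = P/(εσA) + T_w⁴ = 388/(0.37·5.67×10⁻⁸·0.3632) + (339)⁴
    = 5.093×10¹⁰ + 1.321×10¹⁰ = 6.413×10¹⁰ K⁴.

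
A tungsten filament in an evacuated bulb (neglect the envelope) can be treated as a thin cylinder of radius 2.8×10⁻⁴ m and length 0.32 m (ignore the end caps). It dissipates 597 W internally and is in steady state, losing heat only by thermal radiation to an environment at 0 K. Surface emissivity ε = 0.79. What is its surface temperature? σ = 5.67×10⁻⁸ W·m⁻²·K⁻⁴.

Steady state: internal power = radiated power, P = εσA T⁴.
Radiating area A = 2πrL = 5.630×10⁻⁴ m².
T⁴ = P/(εσA) = 597/(0.79·5.67×10⁻⁸·5.630×10⁻⁴) = 2.367×10¹³ K⁴.
T = (2.367×10¹³)^(1/4).

T ≈ 2210 K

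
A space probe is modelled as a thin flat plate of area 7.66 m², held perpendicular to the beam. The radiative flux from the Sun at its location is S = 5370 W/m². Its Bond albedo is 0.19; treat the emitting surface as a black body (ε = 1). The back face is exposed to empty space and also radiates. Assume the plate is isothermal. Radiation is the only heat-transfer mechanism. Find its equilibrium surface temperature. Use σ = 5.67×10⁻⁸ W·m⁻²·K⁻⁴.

T ≈ 443 K

At equilibrium, absorbed power = emitted power.
Absorbing cross-section = A = 7.660 m²; emitting surface = 2A = 15.32 m² (ratio 2).
(1−a)S·A_cross = εσ·A_surf·T⁴  ⇒  T⁴ = (1−a)S/(2σ).
T⁴ = 0.810·5370/(2·5.67×10⁻⁸) = 3.836×10¹⁰ K⁴.
T = (3.836×10¹⁰)^(1/4).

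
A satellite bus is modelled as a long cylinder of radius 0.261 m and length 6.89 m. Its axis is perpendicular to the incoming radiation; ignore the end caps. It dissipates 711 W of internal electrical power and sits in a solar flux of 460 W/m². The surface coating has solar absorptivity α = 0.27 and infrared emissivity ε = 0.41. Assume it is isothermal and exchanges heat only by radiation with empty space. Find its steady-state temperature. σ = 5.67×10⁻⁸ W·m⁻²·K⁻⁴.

T ≈ 258 K

At steady state, absorbed solar power + internal power = radiated power.
Absorbed: α·S·A_cross = 0.27·460·3.597 = 446.7 W (cross-section 2rL).
Total input = 446.7 + 711 = 1158 W.
Radiated: εσ·A_surf·T⁴ with A_surf = 2πrL = 11.30 m².
T⁴ = 1158/(0.41·5.67×10⁻⁸·11.30) = 4.407×10⁹ K⁴.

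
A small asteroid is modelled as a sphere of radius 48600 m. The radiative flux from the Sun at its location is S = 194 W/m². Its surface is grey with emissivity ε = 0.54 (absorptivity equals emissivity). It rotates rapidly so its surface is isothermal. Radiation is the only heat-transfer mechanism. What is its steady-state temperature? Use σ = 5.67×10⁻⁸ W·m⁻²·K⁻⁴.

T ≈ 171 K

At equilibrium, absorbed power = emitted power.
Absorbing cross-section = πr² = 7.420×10⁹ m²; emitting surface = 4πr² = 2.968×10¹⁰ m² (ratio 4).
εS·A_cross = εσ·A_surf·T⁴  ⇒  T⁴ = S/(4σ)   (ε cancels).
T⁴ = 194/(4·5.67×10⁻⁸) = 8.554×10⁸ K⁴.
T = (8.554×10⁸)^(1/4).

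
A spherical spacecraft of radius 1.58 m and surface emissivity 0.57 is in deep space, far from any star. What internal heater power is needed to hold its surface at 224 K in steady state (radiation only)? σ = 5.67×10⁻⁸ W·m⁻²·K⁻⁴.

P ≈ 2550 W

P = εσ·4πr²·T⁴.
4πr² = 31.37 m²; T⁴ = 2.518×10⁹ K⁴.
P = 0.57·5.67×10⁻⁸·31.37·2.518×10⁹.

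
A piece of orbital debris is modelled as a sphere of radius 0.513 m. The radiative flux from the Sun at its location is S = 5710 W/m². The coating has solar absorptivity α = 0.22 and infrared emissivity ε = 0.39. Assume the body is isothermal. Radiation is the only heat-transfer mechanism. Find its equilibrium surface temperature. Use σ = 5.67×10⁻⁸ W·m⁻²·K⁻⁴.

T ≈ 345 K

At equilibrium, absorbed power = emitted power.
Absorbing cross-section = πr² = 0.8268 m²; emitting surface = 4πr² = 3.307 m² (ratio 4).
αS·A_cross = εσ·A_surf·T⁴  ⇒  T⁴ = αS/(ε·4σ).
T⁴ = 0.220·5710/(0.39·4·5.67×10⁻⁸) = 1.420×10¹⁰ K⁴.
T = (1.420×10¹⁰)^(1/4).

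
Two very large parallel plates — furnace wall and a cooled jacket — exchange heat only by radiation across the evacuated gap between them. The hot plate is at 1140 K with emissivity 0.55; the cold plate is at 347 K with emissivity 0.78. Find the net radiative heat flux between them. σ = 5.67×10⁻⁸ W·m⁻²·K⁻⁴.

q ≈ 45200 W/m²

For two infinite grey parallel plates, q = σ(T₁⁴ − T₂⁴)/(1/ε₁ + 1/ε₂ − 1).
T₁⁴ − T₂⁴ = 1.689×10¹² − 1.450×10¹⁰ = 1.674×10¹² K⁴.
1/ε₁ + 1/ε₂ − 1 = 1.818 + 1.282 − 1 = 2.100.
q = 5.67×10⁻⁸ × 1.674×10¹² / 2.100.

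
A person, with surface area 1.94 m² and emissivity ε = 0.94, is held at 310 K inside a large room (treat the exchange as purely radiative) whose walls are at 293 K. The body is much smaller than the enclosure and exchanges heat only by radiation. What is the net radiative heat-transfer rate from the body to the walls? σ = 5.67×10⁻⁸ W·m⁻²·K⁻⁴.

P_net ≈ 193 W

For a small grey body in a large enclosure: P_net = εσA(T_body⁴ − T_wall⁴).
A = 1.94 m²; T_body⁴ − T_wall⁴ = 9.235×10⁹ − 7.370×10⁹ = 1.865×10⁹ K⁴.
|P_net| = 0.94·5.67×10⁻⁸·1.940·1.865×10⁹.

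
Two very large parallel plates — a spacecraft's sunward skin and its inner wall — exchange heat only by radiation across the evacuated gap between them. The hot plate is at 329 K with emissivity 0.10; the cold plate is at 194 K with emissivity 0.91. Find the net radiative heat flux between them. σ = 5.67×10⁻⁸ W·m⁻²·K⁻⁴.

q ≈ 57.8 W/m²

For two infinite grey parallel plates, q = σ(T₁⁴ − T₂⁴)/(1/ε₁ + 1/ε₂ − 1).
T₁⁴ − T₂⁴ = 1.172×10¹⁰ − 1.416×10⁹ = 1.030×10¹⁰ K⁴.
1/ε₁ + 1/ε₂ − 1 = 10.00 + 1.099 − 1 = 10.10.
q = 5.67×10⁻⁸ × 1.030×10¹⁰ / 10.10.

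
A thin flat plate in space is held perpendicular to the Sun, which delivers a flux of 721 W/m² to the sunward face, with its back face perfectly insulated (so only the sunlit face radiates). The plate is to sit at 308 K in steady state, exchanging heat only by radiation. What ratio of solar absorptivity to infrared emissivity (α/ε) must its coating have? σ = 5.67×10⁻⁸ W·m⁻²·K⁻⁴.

α/ε ≈ 0.708

Balance: αS·A = εσ·1A·T⁴ ⇒ α/ε = σT⁴/S.
α/ε = 5.67×10⁻⁸·(308)⁴/721 = 5.67×10⁻⁸·8.999×10⁹/721.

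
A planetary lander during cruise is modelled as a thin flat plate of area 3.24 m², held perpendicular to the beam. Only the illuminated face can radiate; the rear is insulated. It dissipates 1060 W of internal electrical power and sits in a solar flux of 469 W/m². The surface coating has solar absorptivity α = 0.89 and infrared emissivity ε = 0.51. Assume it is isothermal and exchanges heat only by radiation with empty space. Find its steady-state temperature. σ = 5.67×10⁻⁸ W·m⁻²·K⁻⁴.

At steady state, absorbed solar power + internal power = radiated power.
Absorbed: α·S·A_cross = 0.89·469·3.240 = 1352 W (cross-section A).
Total input = 1352 + 1060 = 2412 W.
Radiated: εσ·A_surf·T⁴ with A_surf = A = 3.240 m².
T⁴ = 2412/(0.51·5.67×10⁻⁸·3.240) = 2.575×10¹⁰ K⁴.

T ≈ 401 K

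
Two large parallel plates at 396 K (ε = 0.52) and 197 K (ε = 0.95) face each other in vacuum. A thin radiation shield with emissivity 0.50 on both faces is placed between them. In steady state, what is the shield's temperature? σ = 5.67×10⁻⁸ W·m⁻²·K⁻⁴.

T_s ≈ 324 K

In steady state the net flux on the hot side equals that on the cold side.
σ(T₁⁴−T_s⁴)/D₁ = σ(T_s⁴−T₂⁴)/D₂, with D₁ = 1/ε₁+1/ε_s−1 = 2.923, D₂ = 1/ε_s+1/ε₂−1 = 2.053.
Solve for T_s⁴: T_s⁴ = (D₂·T₁⁴ + D₁·T₂⁴)/(D₁+D₂) = 1.103×10¹⁰ K⁴.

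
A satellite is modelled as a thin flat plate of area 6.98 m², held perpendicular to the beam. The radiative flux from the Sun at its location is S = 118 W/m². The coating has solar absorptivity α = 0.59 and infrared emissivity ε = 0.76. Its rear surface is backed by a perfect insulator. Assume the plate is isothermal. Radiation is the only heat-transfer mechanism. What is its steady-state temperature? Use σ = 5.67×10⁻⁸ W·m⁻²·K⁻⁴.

At equilibrium, absorbed power = emitted power.
Absorbing cross-section = A = 6.980 m²; emitting surface = A = 6.980 m² (ratio 1).
αS·A_cross = εσ·A_surf·T⁴  ⇒  T⁴ = αS/(ε·1σ).
T⁴ = 0.590·118/(0.76·1·5.67×10⁻⁸) = 1.616×10⁹ K⁴.
T = (1.616×10⁹)^(1/4).

T ≈ 200 K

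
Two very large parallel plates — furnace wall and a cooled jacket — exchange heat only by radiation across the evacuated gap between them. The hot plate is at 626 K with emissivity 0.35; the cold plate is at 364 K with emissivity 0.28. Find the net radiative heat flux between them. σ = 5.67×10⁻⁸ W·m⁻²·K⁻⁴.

q ≈ 1420 W/m²

For two infinite grey parallel plates, q = σ(T₁⁴ − T₂⁴)/(1/ε₁ + 1/ε₂ − 1).
T₁⁴ − T₂⁴ = 1.536×10¹¹ − 1.756×10¹⁰ = 1.360×10¹¹ K⁴.
1/ε₁ + 1/ε₂ − 1 = 2.857 + 3.571 − 1 = 5.429.
q = 5.67×10⁻⁸ × 1.360×10¹¹ / 5.429.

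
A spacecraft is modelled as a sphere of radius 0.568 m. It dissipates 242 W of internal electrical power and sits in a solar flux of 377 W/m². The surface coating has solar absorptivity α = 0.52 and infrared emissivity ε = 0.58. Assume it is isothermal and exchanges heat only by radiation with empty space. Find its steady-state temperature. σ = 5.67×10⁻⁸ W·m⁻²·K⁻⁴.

T ≈ 240 K

At steady state, absorbed solar power + internal power = radiated power.
Absorbed: α·S·A_cross = 0.52·377·1.014 = 198.7 W (cross-section πr²).
Total input = 198.7 + 242 = 440.7 W.
Radiated: εσ·A_surf·T⁴ with A_surf = 4πr² = 4.054 m².
T⁴ = 440.7/(0.58·5.67×10⁻⁸·4.054) = 3.305×10⁹ K⁴.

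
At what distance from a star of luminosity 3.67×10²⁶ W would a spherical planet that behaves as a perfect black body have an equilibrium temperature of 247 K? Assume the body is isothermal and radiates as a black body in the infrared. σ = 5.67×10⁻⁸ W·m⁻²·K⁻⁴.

d ≈ 1.86×10¹¹ m

For an isothermal black-emitting sphere, (1−a)S·πr² = σ·4πr²·T⁴ ⇒ S = 4σT⁴/(1−a).
S = 4·5.67×10⁻⁸·(247)⁴/1.00 = 844.2 W/m².
Flux falls as S = L/(4πd²), so d = √(L/(4πS)) = √(3.67×10²⁶/(4π·844.2)).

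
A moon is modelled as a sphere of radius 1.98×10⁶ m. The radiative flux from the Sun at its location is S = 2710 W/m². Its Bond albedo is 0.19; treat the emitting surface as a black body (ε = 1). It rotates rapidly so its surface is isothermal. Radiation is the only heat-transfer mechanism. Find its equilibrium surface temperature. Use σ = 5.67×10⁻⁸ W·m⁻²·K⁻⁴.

T ≈ 314 K

At equilibrium, absorbed power = emitted power.
Absorbing cross-section = πr² = 1.232×10¹³ m²; emitting surface = 4πr² = 4.927×10¹³ m² (ratio 4).
(1−a)S·A_cross = εσ·A_surf·T⁴  ⇒  T⁴ = (1−a)S/(4σ).
T⁴ = 0.810·2710/(4·5.67×10⁻⁸) = 9.679×10⁹ K⁴.
T = (9.679×10⁹)^(1/4).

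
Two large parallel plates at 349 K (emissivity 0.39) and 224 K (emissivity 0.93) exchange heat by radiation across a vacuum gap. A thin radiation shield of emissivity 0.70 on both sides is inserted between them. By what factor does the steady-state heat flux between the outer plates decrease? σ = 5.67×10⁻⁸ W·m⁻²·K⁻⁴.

Without shield: q₀ = σΔ(T⁴)/(1/ε₁+1/ε₂−1) with denominator 2.639.
With shield the two gaps are in series; the resistances add: (1/ε₁+1/ε_s−1)+(1/ε_s+1/ε₂−1) = 2.993+1.504 = 4.497.
Heat-flux ratio q₀/q = 4.497/2.639.

factor ≈ 1.70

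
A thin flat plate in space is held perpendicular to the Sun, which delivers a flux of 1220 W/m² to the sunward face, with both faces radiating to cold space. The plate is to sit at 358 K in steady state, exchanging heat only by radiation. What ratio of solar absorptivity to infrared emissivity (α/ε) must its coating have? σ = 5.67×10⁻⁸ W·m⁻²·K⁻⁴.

α/ε ≈ 1.53

Balance: αS·A = εσ·2A·T⁴ ⇒ α/ε = 2σT⁴/S.
α/ε = 2·5.67×10⁻⁸·(358)⁴/1220 = 2·5.67×10⁻⁸·1.643×10¹⁰/1220.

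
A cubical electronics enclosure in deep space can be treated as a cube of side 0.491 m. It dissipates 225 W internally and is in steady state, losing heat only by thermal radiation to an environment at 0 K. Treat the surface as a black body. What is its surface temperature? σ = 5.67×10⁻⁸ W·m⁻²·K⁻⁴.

Steady state: internal power = radiated power, P = εσA T⁴.
Radiating area A = 6L² = 1.446 m².
T⁴ = P/(εσA) = 225/(1.0·5.67×10⁻⁸·1.446) = 2.743×10⁹ K⁴.
T = (2.743×10⁹)^(1/4).

T ≈ 229 K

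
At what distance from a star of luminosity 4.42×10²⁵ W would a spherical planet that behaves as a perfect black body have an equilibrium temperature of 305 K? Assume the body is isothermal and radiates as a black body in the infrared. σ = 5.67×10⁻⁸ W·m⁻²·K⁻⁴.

d ≈ 4.23×10¹⁰ m

For an isothermal black-emitting sphere, (1−a)S·πr² = σ·4πr²·T⁴ ⇒ S = 4σT⁴/(1−a).
S = 4·5.67×10⁻⁸·(305)⁴/1.00 = 1963 W/m².
Flux falls as S = L/(4πd²), so d = √(L/(4πS)) = √(4.42×10²⁵/(4π·1963)).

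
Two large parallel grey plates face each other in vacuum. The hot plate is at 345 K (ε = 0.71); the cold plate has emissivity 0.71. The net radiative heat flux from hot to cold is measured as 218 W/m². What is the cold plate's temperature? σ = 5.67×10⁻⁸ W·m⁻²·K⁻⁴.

T₂ ≈ 291 K

q = σ(T₁⁴ − T₂⁴)/(1/ε₁ + 1/ε₂ − 1); denominator = 1.817.
T₂⁴ = T₁⁴ − q·(1/ε₁+1/ε₂−1)/σ = 1.417×10¹⁰ − 218·1.817/5.67×10⁻⁸
    = 7.181×10⁹ K⁴.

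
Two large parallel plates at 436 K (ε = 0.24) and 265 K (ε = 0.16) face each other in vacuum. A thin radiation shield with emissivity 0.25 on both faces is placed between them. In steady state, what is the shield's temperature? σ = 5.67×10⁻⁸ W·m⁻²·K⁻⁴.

In steady state the net flux on the hot side equals that on the cold side.
σ(T₁⁴−T_s⁴)/D₁ = σ(T_s⁴−T₂⁴)/D₂, with D₁ = 1/ε₁+1/ε_s−1 = 7.167, D₂ = 1/ε_s+1/ε₂−1 = 9.250.
Solve for T_s⁴: T_s⁴ = (D₂·T₁⁴ + D₁·T₂⁴)/(D₁+D₂) = 2.251×10¹⁰ K⁴.

T_s ≈ 387 K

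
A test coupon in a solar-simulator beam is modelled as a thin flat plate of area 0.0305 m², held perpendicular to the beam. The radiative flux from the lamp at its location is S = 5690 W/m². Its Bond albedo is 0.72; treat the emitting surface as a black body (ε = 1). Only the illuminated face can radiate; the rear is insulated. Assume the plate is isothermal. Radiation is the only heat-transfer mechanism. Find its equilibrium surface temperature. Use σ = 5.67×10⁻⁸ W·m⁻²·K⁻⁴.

T ≈ 409 K

At equilibrium, absorbed power = emitted power.
Absorbing cross-section = A = 0.03050 m²; emitting surface = A = 0.03050 m² (ratio 1).
(1−a)S·A_cross = εσ·A_surf·T⁴  ⇒  T⁴ = (1−a)S/(1σ).
T⁴ = 0.280·5690/(1·5.67×10⁻⁸) = 2.810×10¹⁰ K⁴.
T = (2.810×10¹⁰)^(1/4).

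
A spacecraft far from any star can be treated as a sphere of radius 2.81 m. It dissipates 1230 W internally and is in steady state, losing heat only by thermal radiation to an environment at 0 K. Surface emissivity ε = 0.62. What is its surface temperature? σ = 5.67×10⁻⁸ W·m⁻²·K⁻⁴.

T ≈ 137 K

Steady state: internal power = radiated power, P = εσA T⁴.
Radiating area A = 4πr² = 99.23 m².
T⁴ = P/(εσA) = 1230/(0.62·5.67×10⁻⁸·99.23) = 3.526×10⁸ K⁴.
T = (3.526×10⁸)^(1/4).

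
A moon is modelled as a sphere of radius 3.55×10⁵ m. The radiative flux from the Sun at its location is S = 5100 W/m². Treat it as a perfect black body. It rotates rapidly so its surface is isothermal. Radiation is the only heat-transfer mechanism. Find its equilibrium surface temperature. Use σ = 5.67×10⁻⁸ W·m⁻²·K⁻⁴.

At equilibrium, absorbed power = emitted power.
Absorbing cross-section = πr² = 3.959×10¹¹ m²; emitting surface = 4πr² = 1.584×10¹² m² (ratio 4).
S·A_cross = εσ·A_surf·T⁴  ⇒  T⁴ = S/(4σ).
T⁴ = 1.00·5100/(4·5.67×10⁻⁸) = 2.249×10¹⁰ K⁴.
T = (2.249×10¹⁰)^(1/4).

T ≈ 387 K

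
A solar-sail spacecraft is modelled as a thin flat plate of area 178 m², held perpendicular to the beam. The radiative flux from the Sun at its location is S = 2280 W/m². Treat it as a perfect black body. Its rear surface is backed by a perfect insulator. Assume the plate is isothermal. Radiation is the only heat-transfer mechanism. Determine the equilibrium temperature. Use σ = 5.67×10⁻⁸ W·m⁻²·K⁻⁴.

T ≈ 448 K

At equilibrium, absorbed power = emitted power.
Absorbing cross-section = A = 178.0 m²; emitting surface = A = 178.0 m² (ratio 1).
S·A_cross = εσ·A_surf·T⁴  ⇒  T⁴ = S/(1σ).
T⁴ = 1.00·2280/(1·5.67×10⁻⁸) = 4.021×10¹⁰ K⁴.
T = (4.021×10¹⁰)^(1/4).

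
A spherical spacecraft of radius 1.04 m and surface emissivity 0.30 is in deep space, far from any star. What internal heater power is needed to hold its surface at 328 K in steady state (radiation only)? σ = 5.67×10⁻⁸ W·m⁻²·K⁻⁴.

P ≈ 2680 W

P = εσ·4πr²·T⁴.
4πr² = 13.59 m²; T⁴ = 1.157×10¹⁰ K⁴.
P = 0.30·5.67×10⁻⁸·13.59·1.157×10¹⁰.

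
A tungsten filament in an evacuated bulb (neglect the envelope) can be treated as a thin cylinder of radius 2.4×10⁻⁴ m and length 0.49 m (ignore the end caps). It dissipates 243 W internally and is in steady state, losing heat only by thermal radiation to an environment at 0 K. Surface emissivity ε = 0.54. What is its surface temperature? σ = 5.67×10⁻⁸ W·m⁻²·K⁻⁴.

Steady state: internal power = radiated power, P = εσA T⁴.
Radiating area A = 2πrL = 7.389×10⁻⁴ m².
T⁴ = P/(εσA) = 243/(0.54·5.67×10⁻⁸·7.389×10⁻⁴) = 1.074×10¹³ K⁴.
T = (1.074×10¹³)^(1/4).

T ≈ 1810 K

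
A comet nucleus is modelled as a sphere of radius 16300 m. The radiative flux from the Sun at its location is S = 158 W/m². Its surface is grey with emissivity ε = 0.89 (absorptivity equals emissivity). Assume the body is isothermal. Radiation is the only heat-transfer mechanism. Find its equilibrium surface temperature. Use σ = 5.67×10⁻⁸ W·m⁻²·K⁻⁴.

T ≈ 162 K

At equilibrium, absorbed power = emitted power.
Absorbing cross-section = πr² = 8.347×10⁸ m²; emitting surface = 4πr² = 3.339×10⁹ m² (ratio 4).
εS·A_cross = εσ·A_surf·T⁴  ⇒  T⁴ = S/(4σ)   (ε cancels).
T⁴ = 158/(4·5.67×10⁻⁸) = 6.966×10⁸ K⁴.
T = (6.966×10⁸)^(1/4).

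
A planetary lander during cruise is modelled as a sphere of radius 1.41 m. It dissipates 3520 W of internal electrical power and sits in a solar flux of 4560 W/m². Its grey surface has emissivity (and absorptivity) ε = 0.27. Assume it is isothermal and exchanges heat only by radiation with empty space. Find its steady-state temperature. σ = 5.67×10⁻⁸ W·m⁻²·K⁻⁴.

At steady state, absorbed solar power + internal power = radiated power.
Absorbed: α·S·A_cross = 0.27·4560·6.246 = 7690 W (cross-section πr²).
Total input = 7690 + 3520 = 11210 W.
Radiated: εσ·A_surf·T⁴ with A_surf = 4πr² = 24.98 m².
T⁴ = 11210/(0.27·5.67×10⁻⁸·24.98) = 2.931×10¹⁰ K⁴.

T ≈ 414 K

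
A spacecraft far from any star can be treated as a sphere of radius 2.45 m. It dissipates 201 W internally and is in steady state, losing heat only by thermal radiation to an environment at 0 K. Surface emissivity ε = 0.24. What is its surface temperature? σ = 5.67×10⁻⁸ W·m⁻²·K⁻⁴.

Steady state: internal power = radiated power, P = εσA T⁴.
Radiating area A = 4πr² = 75.43 m².
T⁴ = P/(εσA) = 201/(0.24·5.67×10⁻⁸·75.43) = 1.958×10⁸ K⁴.
T = (1.958×10⁸)^(1/4).

T ≈ 118 K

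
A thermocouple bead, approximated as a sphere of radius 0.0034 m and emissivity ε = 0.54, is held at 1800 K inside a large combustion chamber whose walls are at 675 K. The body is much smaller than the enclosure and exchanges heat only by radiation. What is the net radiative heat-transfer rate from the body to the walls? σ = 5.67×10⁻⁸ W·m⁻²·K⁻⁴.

For a small grey body in a large enclosure: P_net = εσA(T_body⁴ − T_wall⁴).
A = 4πr² = 1.453×10⁻⁴ m²; T_body⁴ − T_wall⁴ = 1.050×10¹³ − 2.076×10¹¹ = 1.029×10¹³ K⁴.
|P_net| = 0.54·5.67×10⁻⁸·1.453×10⁻⁴·1.029×10¹³.

P_net ≈ 45.8 W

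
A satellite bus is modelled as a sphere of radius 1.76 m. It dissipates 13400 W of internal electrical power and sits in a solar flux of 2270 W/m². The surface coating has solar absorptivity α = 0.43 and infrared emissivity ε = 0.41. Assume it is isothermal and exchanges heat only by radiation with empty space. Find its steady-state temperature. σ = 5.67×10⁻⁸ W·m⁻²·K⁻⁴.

At steady state, absorbed solar power + internal power = radiated power.
Absorbed: α·S·A_cross = 0.43·2270·9.731 = 9499 W (cross-section πr²).
Total input = 9499 + 13400 = 22900 W.
Radiated: εσ·A_surf·T⁴ with A_surf = 4πr² = 38.93 m².
T⁴ = 22900/(0.41·5.67×10⁻⁸·38.93) = 2.531×10¹⁰ K⁴.

T ≈ 399 K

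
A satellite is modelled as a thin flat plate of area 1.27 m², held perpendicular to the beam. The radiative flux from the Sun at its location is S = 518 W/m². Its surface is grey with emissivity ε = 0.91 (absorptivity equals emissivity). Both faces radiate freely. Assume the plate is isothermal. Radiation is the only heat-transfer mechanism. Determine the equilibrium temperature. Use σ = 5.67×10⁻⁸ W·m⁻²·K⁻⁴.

T ≈ 260 K

At equilibrium, absorbed power = emitted power.
Absorbing cross-section = A = 1.270 m²; emitting surface = 2A = 2.540 m² (ratio 2).
εS·A_cross = εσ·A_surf·T⁴  ⇒  T⁴ = S/(2σ)   (ε cancels).
T⁴ = 518/(2·5.67×10⁻⁸) = 4.568×10⁹ K⁴.
T = (4.568×10⁹)^(1/4).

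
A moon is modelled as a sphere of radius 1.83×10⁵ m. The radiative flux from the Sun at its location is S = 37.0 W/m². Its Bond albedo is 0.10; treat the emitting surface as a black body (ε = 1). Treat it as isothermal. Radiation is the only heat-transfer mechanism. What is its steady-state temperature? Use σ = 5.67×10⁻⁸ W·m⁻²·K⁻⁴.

T ≈ 110 K

At equilibrium, absorbed power = emitted power.
Absorbing cross-section = πr² = 1.052×10¹¹ m²; emitting surface = 4πr² = 4.208×10¹¹ m² (ratio 4).
(1−a)S·A_cross = εσ·A_surf·T⁴  ⇒  T⁴ = (1−a)S/(4σ).
T⁴ = 0.900·37.0/(4·5.67×10⁻⁸) = 1.468×10⁸ K⁴.
T = (1.468×10⁸)^(1/4).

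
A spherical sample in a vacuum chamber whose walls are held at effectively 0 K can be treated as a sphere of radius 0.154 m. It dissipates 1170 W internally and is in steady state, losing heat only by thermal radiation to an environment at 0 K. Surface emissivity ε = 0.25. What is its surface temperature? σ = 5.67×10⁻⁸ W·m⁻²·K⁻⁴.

T ≈ 725 K

Steady state: internal power = radiated power, P = εσA T⁴.
Radiating area A = 4πr² = 0.2980 m².
T⁴ = P/(εσA) = 1170/(0.25·5.67×10⁻⁸·0.2980) = 2.770×10¹¹ K⁴.
T = (2.770×10¹¹)^(1/4).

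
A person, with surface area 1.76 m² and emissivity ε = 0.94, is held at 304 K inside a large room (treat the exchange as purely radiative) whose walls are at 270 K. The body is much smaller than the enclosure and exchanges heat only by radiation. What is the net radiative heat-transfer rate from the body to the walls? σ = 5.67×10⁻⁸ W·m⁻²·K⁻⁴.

P_net ≈ 303 W

For a small grey body in a large enclosure: P_net = εσA(T_body⁴ − T_wall⁴).
A = 1.76 m²; T_body⁴ − T_wall⁴ = 8.541×10⁹ − 5.314×10⁹ = 3.226×10⁹ K⁴.
|P_net| = 0.94·5.67×10⁻⁸·1.760·3.226×10⁹.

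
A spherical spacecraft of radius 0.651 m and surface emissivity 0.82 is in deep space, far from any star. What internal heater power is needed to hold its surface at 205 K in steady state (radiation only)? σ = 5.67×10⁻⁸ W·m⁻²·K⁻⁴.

P = εσ·4πr²·T⁴.
4πr² = 5.326 m²; T⁴ = 1.766×10⁹ K⁴.
P = 0.82·5.67×10⁻⁸·5.326·1.766×10⁹.

P ≈ 437 W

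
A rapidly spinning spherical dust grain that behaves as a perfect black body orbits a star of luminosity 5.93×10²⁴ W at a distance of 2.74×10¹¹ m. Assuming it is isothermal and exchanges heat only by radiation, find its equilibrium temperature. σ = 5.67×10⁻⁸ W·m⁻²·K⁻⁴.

First find the stellar flux at distance d: S = L/(4πd²) = 5.93×10²⁴/(4π·(2.74×10¹¹)²) = 6.286 W/m².
For an isothermal sphere, absorbed (1−a)S·πr² = emitted σ·4πr²·T⁴, so T⁴ = (1−a)S/(4σ).
T⁴ = 1.00·6.286/(4·5.67×10⁻⁸) = 2.771×10⁷ K⁴.

T ≈ 72.6 K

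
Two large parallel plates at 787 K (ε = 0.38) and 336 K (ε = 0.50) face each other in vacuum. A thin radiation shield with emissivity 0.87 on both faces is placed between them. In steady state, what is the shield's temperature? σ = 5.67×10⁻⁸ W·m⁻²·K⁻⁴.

T_s ≈ 646 K

In steady state the net flux on the hot side equals that on the cold side.
σ(T₁⁴−T_s⁴)/D₁ = σ(T_s⁴−T₂⁴)/D₂, with D₁ = 1/ε₁+1/ε_s−1 = 2.781, D₂ = 1/ε_s+1/ε₂−1 = 2.149.
Solve for T_s⁴: T_s⁴ = (D₂·T₁⁴ + D₁·T₂⁴)/(D₁+D₂) = 1.744×10¹¹ K⁴.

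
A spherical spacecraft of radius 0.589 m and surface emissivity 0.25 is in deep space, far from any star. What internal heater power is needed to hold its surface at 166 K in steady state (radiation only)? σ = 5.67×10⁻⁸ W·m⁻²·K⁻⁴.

P = εσ·4πr²·T⁴.
4πr² = 4.360 m²; T⁴ = 7.593×10⁸ K⁴.
P = 0.25·5.67×10⁻⁸·4.360·7.593×10⁸.

P ≈ 46.9 W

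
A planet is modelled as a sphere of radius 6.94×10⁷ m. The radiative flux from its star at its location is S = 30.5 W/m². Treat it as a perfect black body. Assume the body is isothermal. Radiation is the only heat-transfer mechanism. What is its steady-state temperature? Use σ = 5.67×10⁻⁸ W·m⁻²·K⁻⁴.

At equilibrium, absorbed power = emitted power.
Absorbing cross-section = πr² = 1.513×10¹⁶ m²; emitting surface = 4πr² = 6.052×10¹⁶ m² (ratio 4).
S·A_cross = εσ·A_surf·T⁴  ⇒  T⁴ = S/(4σ).
T⁴ = 1.00·30.5/(4·5.67×10⁻⁸) = 1.345×10⁸ K⁴.
T = (1.345×10⁸)^(1/4).

T ≈ 108 K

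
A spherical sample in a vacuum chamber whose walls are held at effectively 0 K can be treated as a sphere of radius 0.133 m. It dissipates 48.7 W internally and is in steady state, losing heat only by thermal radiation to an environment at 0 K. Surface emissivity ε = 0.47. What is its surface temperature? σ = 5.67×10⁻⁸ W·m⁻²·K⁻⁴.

T ≈ 301 K

Steady state: internal power = radiated power, P = εσA T⁴.
Radiating area A = 4πr² = 0.2223 m².
T⁴ = P/(εσA) = 48.7/(0.47·5.67×10⁻⁸·0.2223) = 8.221×10⁹ K⁴.
T = (8.221×10⁹)^(1/4).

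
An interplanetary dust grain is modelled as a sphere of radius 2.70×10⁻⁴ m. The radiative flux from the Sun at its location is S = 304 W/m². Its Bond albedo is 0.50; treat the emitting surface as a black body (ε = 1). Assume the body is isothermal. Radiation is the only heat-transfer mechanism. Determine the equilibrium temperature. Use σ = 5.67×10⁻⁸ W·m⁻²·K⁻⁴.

T ≈ 161 K

At equilibrium, absorbed power = emitted power.
Absorbing cross-section = πr² = 2.290×10⁻⁷ m²; emitting surface = 4πr² = 9.161×10⁻⁷ m² (ratio 4).
(1−a)S·A_cross = εσ·A_surf·T⁴  ⇒  T⁴ = (1−a)S/(4σ).
T⁴ = 0.500·304/(4·5.67×10⁻⁸) = 6.702×10⁸ K⁴.
T = (6.702×10⁸)^(1/4).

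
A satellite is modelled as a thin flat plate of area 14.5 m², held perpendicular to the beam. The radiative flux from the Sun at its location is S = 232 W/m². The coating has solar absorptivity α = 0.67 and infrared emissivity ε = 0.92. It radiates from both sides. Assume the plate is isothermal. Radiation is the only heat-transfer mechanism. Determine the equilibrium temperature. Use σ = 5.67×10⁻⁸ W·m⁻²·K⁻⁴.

At equilibrium, absorbed power = emitted power.
Absorbing cross-section = A = 14.50 m²; emitting surface = 2A = 29.00 m² (ratio 2).
αS·A_cross = εσ·A_surf·T⁴  ⇒  T⁴ = αS/(ε·2σ).
T⁴ = 0.670·232/(0.92·2·5.67×10⁻⁸) = 1.490×10⁹ K⁴.
T = (1.490×10⁹)^(1/4).

T ≈ 196 K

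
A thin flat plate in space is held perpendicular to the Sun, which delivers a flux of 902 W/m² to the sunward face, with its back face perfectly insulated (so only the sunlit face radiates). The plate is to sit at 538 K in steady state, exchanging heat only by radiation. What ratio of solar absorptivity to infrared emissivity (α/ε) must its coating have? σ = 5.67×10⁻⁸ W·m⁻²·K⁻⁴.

Balance: αS·A = εσ·1A·T⁴ ⇒ α/ε = σT⁴/S.
α/ε = 5.67×10⁻⁸·(538)⁴/902 = 5.67×10⁻⁸·8.378×10¹⁰/902.

α/ε ≈ 5.27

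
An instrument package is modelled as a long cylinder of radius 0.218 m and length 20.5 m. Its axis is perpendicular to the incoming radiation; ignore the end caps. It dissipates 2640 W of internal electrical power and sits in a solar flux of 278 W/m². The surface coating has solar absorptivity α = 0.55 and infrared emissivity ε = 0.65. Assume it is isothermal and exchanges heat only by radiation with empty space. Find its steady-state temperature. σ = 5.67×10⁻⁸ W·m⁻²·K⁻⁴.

T ≈ 249 K

At steady state, absorbed solar power + internal power = radiated power.
Absorbed: α·S·A_cross = 0.55·278·8.938 = 1367 W (cross-section 2rL).
Total input = 1367 + 2640 = 4007 W.
Radiated: εσ·A_surf·T⁴ with A_surf = 2πrL = 28.08 m².
T⁴ = 4007/(0.65·5.67×10⁻⁸·28.08) = 3.872×10⁹ K⁴.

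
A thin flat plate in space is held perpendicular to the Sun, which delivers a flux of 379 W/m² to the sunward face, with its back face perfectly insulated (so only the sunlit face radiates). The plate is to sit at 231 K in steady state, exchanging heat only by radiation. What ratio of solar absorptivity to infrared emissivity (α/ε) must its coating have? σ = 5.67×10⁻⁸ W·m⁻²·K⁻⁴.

α/ε ≈ 0.426

Balance: αS·A = εσ·1A·T⁴ ⇒ α/ε = σT⁴/S.
α/ε = 5.67×10⁻⁸·(231)⁴/379 = 5.67×10⁻⁸·2.847×10⁹/379.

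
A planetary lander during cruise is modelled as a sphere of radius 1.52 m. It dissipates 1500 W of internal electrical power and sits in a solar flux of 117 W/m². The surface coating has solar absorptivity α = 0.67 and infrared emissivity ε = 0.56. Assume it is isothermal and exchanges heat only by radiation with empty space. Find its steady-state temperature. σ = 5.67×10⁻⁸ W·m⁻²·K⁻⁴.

At steady state, absorbed solar power + internal power = radiated power.
Absorbed: α·S·A_cross = 0.67·117·7.258 = 569.0 W (cross-section πr²).
Total input = 569.0 + 1500 = 2069 W.
Radiated: εσ·A_surf·T⁴ with A_surf = 4πr² = 29.03 m².
T⁴ = 2069/(0.56·5.67×10⁻⁸·29.03) = 2.244×10⁹ K⁴.

T ≈ 218 K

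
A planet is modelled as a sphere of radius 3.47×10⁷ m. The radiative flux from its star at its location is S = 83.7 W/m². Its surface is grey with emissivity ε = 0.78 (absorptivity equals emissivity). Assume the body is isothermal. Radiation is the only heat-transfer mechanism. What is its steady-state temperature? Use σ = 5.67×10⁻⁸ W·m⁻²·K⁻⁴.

T ≈ 139 K

At equilibrium, absorbed power = emitted power.
Absorbing cross-section = πr² = 3.783×10¹⁵ m²; emitting surface = 4πr² = 1.513×10¹⁶ m² (ratio 4).
εS·A_cross = εσ·A_surf·T⁴  ⇒  T⁴ = S/(4σ)   (ε cancels).
T⁴ = 83.7/(4·5.67×10⁻⁸) = 3.690×10⁸ K⁴.
T = (3.690×10⁸)^(1/4).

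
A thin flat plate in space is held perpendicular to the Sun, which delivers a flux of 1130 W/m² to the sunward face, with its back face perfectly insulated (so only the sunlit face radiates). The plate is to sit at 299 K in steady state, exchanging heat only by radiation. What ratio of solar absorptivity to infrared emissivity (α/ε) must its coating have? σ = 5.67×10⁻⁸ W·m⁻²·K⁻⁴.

Balance: αS·A = εσ·1A·T⁴ ⇒ α/ε = σT⁴/S.
α/ε = 5.67×10⁻⁸·(299)⁴/1130 = 5.67×10⁻⁸·7.993×10⁹/1130.

α/ε ≈ 0.401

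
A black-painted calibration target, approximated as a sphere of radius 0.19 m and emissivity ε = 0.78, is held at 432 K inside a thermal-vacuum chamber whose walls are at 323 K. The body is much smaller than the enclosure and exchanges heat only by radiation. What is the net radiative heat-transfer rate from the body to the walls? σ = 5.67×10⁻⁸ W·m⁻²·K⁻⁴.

For a small grey body in a large enclosure: P_net = εσA(T_body⁴ − T_wall⁴).
A = 4πr² = 0.4536 m²; T_body⁴ − T_wall⁴ = 3.483×10¹⁰ − 1.088×10¹⁰ = 2.394×10¹⁰ K⁴.
|P_net| = 0.78·5.67×10⁻⁸·0.4536·2.394×10¹⁰.

P_net ≈ 480 W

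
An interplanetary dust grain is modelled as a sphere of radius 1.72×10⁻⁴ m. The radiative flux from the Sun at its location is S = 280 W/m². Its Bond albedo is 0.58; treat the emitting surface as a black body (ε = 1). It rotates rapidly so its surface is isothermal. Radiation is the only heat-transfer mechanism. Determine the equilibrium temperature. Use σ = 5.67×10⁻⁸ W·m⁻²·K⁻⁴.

At equilibrium, absorbed power = emitted power.
Absorbing cross-section = πr² = 9.294×10⁻⁸ m²; emitting surface = 4πr² = 3.718×10⁻⁷ m² (ratio 4).
(1−a)S·A_cross = εσ·A_surf·T⁴  ⇒  T⁴ = (1−a)S/(4σ).
T⁴ = 0.420·280/(4·5.67×10⁻⁸) = 5.185×10⁸ K⁴.
T = (5.185×10⁸)^(1/4).

T ≈ 151 K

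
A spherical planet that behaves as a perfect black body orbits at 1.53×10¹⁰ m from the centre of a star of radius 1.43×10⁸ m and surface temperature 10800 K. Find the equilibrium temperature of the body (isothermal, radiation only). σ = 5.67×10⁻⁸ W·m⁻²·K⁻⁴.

T ≈ 738 K

The star's surface emits σT_*⁴; at distance d the flux is S = σT_*⁴(R_*/d)².
S = 5.67×10⁻⁸·(10800)⁴·(1.43×10⁸/1.53×10¹⁰)² = 67390 W/m².
For an isothermal sphere T⁴ = (1−a)S/(4σ) = 2.971×10¹¹ K⁴.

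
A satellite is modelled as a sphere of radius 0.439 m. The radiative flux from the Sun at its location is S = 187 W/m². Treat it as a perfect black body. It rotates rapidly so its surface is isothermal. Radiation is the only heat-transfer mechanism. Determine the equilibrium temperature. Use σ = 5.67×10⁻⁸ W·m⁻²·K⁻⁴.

At equilibrium, absorbed power = emitted power.
Absorbing cross-section = πr² = 0.6055 m²; emitting surface = 4πr² = 2.422 m² (ratio 4).
S·A_cross = εσ·A_surf·T⁴  ⇒  T⁴ = S/(4σ).
T⁴ = 1.00·187/(4·5.67×10⁻⁸) = 8.245×10⁸ K⁴.
T = (8.245×10⁸)^(1/4).

T ≈ 169 K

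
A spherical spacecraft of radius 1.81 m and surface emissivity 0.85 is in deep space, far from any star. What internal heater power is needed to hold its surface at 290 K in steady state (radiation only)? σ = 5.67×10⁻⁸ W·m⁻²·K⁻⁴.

P ≈ 14000 W

P = εσ·4πr²·T⁴.
4πr² = 41.17 m²; T⁴ = 7.073×10⁹ K⁴.
P = 0.85·5.67×10⁻⁸·41.17·7.073×10⁹.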